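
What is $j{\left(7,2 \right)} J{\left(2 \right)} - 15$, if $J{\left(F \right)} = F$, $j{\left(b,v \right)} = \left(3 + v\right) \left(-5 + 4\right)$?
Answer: $-25$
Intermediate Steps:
$j{\left(b,v \right)} = -3 - v$ ($j{\left(b,v \right)} = \left(3 + v\right) \left(-1\right) = -3 - v$)
$j{\left(7,2 \right)} J{\left(2 \right)} - 15 = \left(-3 - 2\right) 2 - 15 = \left(-5\right) 2 - 15 = -10 - 15 = -25$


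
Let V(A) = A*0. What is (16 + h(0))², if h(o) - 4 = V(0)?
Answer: 400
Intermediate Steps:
V(A) = 0
h(o) = 4 (h(o) = 4 + 0 = 4)
(16 + h(0))² = (16 + 4)² = 20² = 400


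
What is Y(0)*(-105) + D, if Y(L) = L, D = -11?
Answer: -11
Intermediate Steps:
Y(0)*(-105) + D = 0*(-105) - 11 = 0 - 11 = -11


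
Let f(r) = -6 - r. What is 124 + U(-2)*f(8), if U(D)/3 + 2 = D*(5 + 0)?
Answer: 628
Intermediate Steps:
U(D) = -6 + 15*D (U(D) = -6 + 3*(D*(5 + 0)) = -6 + 3*(D*5) = -6 + 3*(5*D) = -6 + 15*D)
124 + U(-2)*f(8) = 124 + (-6 + 15*(-2))*(-6 - 1*8) = 124 + (-6 - 30)*(-6 - 8) = 124 - 36*(-14) = 124 + 504 = 628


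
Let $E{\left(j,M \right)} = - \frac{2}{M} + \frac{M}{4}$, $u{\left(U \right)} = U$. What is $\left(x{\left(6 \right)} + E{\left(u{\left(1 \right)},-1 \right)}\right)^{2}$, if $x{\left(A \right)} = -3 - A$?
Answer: $\frac{841}{16} \approx 52.563$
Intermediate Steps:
$E{\left(j,M \right)} = - \frac{2}{M} + \frac{M}{4}$ ($E{\left(j,M \right)} = - \frac{2}{M} + M \frac{1}{4} = - \frac{2}{M} + \frac{M}{4}$)
$\left(x{\left(6 \right)} + E{\left(u{\left(1 \right)},-1 \right)}\right)^{2} = \left(\left(-3 - 6\right) + \left(- \frac{2}{-1} + \frac{1}{4} \left(-1\right)\right)\right)^{2} = \left(\left(-3 - 6\right) - - \frac{7}{4}\right)^{2} = \left(-9 + \left(2 - \frac{1}{4}\right)\right)^{2} = \left(-9 + \frac{7}{4}\right)^{2} = \left(- \frac{29}{4}\right)^{2} = \frac{841}{16}$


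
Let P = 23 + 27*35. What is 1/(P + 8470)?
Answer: 1/9438 ≈ 0.00010595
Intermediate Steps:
P = 968 (P = 23 + 945 = 968)
1/(P + 8470) = 1/(968 + 8470) = 1/9438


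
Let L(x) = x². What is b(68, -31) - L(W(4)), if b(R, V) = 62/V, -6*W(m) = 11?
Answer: -193/36 ≈ -5.3611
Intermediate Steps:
W(m) = -11/6 (W(m) = -⅙*11 = -11/6)
b(68, -31) - L(W(4)) = 62/(-31) - (-11/6)² = 62*(-1/31) - 1*121/36 = -2 - 121/36 = -193/36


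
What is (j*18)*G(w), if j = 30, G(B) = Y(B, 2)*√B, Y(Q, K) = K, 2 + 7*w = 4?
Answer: 1080*√14/7 ≈ 577.28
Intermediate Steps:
w = 2/7 (w = -2/7 + (⅐)*4 = -2/7 + 4/7 = 2/7 ≈ 0.28571)
G(B) = 2*√B
(j*18)*G(w) = (30*18)*(2*√(2/7)) = 540*(2*(√14/7)) = 540*(2*√14/7) = 1080*√14/7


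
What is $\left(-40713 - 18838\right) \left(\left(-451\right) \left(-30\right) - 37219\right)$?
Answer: $1410703639$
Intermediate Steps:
$\left(-40713 - 18838\right) \left(\left(-451\right) \left(-30\right) - 37219\right) = - 59551 \left(13530 - 37219\right) = \left(-59551\right) \left(-23689\right) = 1410703639$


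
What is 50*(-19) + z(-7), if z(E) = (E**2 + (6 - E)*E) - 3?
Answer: -995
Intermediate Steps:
z(E) = -3 + E**2 + E*(6 - E) (z(E) = (E**2 + E*(6 - E)) - 3 = -3 + E**2 + E*(6 - E))
50*(-19) + z(-7) = 50*(-19) + (-3 + 6*(-7)) = -950 + (-3 - 42) = -950 - 45 = -995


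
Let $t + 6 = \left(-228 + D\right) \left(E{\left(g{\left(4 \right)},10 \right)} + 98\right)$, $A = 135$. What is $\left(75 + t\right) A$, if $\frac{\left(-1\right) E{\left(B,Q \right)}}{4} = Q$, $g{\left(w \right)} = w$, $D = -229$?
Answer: $-3568995$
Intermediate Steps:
$E{\left(B,Q \right)} = - 4 Q$
$t = -26512$ ($t = -6 + \left(-228 - 229\right) \left(\left(-4\right) 10 + 98\right) = -6 - 457 \left(-40 + 98\right) = -6 - 26506 = -26512$)
$\left(75 + t\right) A = \left(75 - 26512\right) 135 = \left(-26437\right) 135 = -3568995$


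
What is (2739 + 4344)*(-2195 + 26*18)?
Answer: -12232341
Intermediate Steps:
(2739 + 4344)*(-2195 + 26*18) = 7083*(-2195 + 468) = 7083*(-1727) = -12232341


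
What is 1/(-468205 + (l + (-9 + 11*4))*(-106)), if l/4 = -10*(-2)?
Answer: -1/480395 ≈ -2.0816e-6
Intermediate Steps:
l = 80 (l = 4*(-10*(-2)) = 4*20 = 80)
1/(-468205 + (l + (-9 + 11*4))*(-106)) = 1/(-468205 + (80 + (-9 + 11*4))*(-106)) = 1/(-468205 + (80 + (-9 + 44))*(-106)) = 1/(-468205 + (80 + 35)*(-106)) = 1/(-468205 + 115*(-106)) = 1/(-468205 - 12190) = 1/(-480395) = -1/480395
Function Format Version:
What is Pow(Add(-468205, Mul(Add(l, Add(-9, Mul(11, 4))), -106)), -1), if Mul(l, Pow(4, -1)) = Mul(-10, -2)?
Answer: Rational(-1, 480395) ≈ -2.0816e-6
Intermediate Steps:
l = 80 (l = Mul(4, Mul(-10, -2)) = Mul(4, 20) = 80)
Pow(Add(-468205, Mul(Add(l, Add(-9, Mul(11, 4))), -106)), -1) = Pow(Add(-468205, Mul(Add(80, Add(-9, Mul(11, 4))), -106)), -1) = Pow(Add(-468205, Mul(Add(80, Add(-9, 44)), -106)), -1) = Pow(Add(-468205, Mul(Add(80, 35), -106)), -1) = Pow(Add(-468205, Mul(115, -106)), -1) = Pow(Add(-468205, -12190), -1) = Pow(-480395, -1) = Rational(-1, 480395)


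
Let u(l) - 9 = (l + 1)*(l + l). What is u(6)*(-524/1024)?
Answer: -12183/256 ≈ -47.590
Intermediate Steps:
u(l) = 9 + 2*l*(1 + l) (u(l) = 9 + (l + 1)*(l + l) = 9 + (1 + l)*(2*l) = 9 + 2*l*(1 + l))
u(6)*(-524/1024) = (9 + 2*6 + 2*6²)*(-524/1024) = (9 + 12 + 2*36)*(-524*1/1024) = (9 + 12 + 72)*(-131/256) = 93*(-131/256) = -12183/256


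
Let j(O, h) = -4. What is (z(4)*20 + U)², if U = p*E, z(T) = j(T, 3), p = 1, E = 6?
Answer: 5476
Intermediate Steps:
z(T) = -4
U = 6 (U = 1*6 = 6)
(z(4)*20 + U)² = (-4*20 + 6)² = (-80 + 6)² = (-74)² = 5476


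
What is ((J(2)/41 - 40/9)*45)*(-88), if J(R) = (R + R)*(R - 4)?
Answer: 753280/41 ≈ 18373.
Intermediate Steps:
J(R) = 2*R*(-4 + R) (J(R) = (2*R)*(-4 + R) = 2*R*(-4 + R))
((J(2)/41 - 40/9)*45)*(-88) = (((2*2*(-4 + 2))/41 - 40/9)*45)*(-88) = (((2*2*(-2))*(1/41) - 40*⅑)*45)*(-88) = ((-8*1/41 - 40/9)*45)*(-88) = ((-8/41 - 40/9)*45)*(-88) = -1712/369*45*(-88) = -8560/41*(-88) = 753280/41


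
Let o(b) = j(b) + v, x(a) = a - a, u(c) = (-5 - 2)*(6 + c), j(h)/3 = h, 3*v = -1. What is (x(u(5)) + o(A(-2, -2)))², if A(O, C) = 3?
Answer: 676/9 ≈ 75.111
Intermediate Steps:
v = -⅓ (v = (⅓)*(-1) = -⅓ ≈ -0.33333)
j(h) = 3*h
u(c) = -42 - 7*c (u(c) = -7*(6 + c) = -42 - 7*c)
x(a) = 0
o(b) = -⅓ + 3*b (o(b) = 3*b - ⅓ = -⅓ + 3*b)
(x(u(5)) + o(A(-2, -2)))² = (0 + (-⅓ + 3*3))² = (0 + (-⅓ + 9))² = (0 + 26/3)² = (26/3)² = 676/9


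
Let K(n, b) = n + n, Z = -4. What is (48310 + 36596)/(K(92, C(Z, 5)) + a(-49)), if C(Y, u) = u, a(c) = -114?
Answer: 42453/35 ≈ 1212.9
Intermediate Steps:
K(n, b) = 2*n
(48310 + 36596)/(K(92, C(Z, 5)) + a(-49)) = (48310 + 36596)/(2*92 - 114) = 84906/(184 - 114) = 84906/70 = 84906*(1/70) = 42453/35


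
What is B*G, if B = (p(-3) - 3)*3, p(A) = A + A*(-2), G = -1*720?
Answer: 0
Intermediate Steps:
G = -720
p(A) = -A (p(A) = A - 2*A = -A)
B = 0 (B = (-1*(-3) - 3)*3 = (3 - 3)*3 = 0*3 = 0)
B*G = 0*(-720) = 0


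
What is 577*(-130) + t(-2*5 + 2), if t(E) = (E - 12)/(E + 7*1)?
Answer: -74990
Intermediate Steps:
t(E) = (-12 + E)/(7 + E) (t(E) = (-12 + E)/(E + 7) = (-12 + E)/(7 + E))
577*(-130) + t(-2*5 + 2) = 577*(-130) + (-12 + (-2*5 + 2))/(7 + (-2*5 + 2)) = -75010 + (-12 + (-10 + 2))/(7 + (-10 + 2)) = -75010 + (-12 - 8)/(7 - 8) = -75010 - 20/(-1) = -75010 - 1*(-20) = -75010 + 20 = -74990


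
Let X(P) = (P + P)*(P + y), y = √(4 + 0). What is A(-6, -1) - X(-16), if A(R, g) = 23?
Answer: -425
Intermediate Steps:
y = 2 (y = √4 = 2)
X(P) = 2*P*(2 + P) (X(P) = (P + P)*(P + 2) = (2*P)*(2 + P) = 2*P*(2 + P))
A(-6, -1) - X(-16) = 23 - 2*(-16)*(2 - 16) = 23 - 2*(-16)*(-14) = 23 - 1*448 = 23 - 448 = -425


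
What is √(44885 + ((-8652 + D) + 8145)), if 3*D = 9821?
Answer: √428865/3 ≈ 218.29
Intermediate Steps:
D = 9821/3 (D = (⅓)*9821 = 9821/3 ≈ 3273.7)
√(44885 + ((-8652 + D) + 8145)) = √(44885 + ((-8652 + 9821/3) + 8145)) = √(44885 + (-16135/3 + 8145)) = √(44885 + 8300/3) = √(142955/3) = √428865/3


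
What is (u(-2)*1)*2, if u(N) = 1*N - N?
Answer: 0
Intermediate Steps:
u(N) = 0 (u(N) = N - N = 0)
(u(-2)*1)*2 = (0*1)*2 = 0*2 = 0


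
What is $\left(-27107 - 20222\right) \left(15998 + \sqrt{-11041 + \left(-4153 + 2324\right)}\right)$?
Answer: $-757169342 - 141987 i \sqrt{1430} \approx -7.5717 \cdot 10^{8} - 5.3693 \cdot 10^{6} i$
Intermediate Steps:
$\left(-27107 - 20222\right) \left(15998 + \sqrt{-11041 + \left(-4153 + 2324\right)}\right) = - 47329 \left(15998 + \sqrt{-11041 - 1829}\right) = - 47329 \left(15998 + \sqrt{-12870}\right) = - 47329 \left(15998 + 3 i \sqrt{1430}\right) = -757169342 - 141987 i \sqrt{1430}$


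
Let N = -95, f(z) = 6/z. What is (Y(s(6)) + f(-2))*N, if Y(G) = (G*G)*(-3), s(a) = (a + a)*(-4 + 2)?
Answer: 164445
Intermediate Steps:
s(a) = -4*a (s(a) = (2*a)*(-2) = -4*a)
Y(G) = -3*G² (Y(G) = G²*(-3) = -3*G²)
(Y(s(6)) + f(-2))*N = (-3*(-4*6)² + 6/(-2))*(-95) = (-3*(-24)² + 6*(-½))*(-95) = (-3*576 - 3)*(-95) = (-1728 - 3)*(-95) = -1731*(-95) = 164445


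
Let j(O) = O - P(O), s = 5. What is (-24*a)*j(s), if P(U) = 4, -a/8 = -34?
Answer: -6528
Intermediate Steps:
a = 272 (a = -8*(-34) = 272)
j(O) = -4 + O (j(O) = O - 1*4 = O - 4 = -4 + O)
(-24*a)*j(s) = (-24*272)*(-4 + 5) = -6528*1 = -6528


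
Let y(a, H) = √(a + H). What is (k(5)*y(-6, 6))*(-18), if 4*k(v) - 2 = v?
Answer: 0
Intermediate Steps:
y(a, H) = √(H + a)
k(v) = ½ + v/4
(k(5)*y(-6, 6))*(-18) = ((½ + (¼)*5)*√(6 - 6))*(-18) = ((½ + 5/4)*√0)*(-18) = ((7/4)*0)*(-18) = 0*(-18) = 0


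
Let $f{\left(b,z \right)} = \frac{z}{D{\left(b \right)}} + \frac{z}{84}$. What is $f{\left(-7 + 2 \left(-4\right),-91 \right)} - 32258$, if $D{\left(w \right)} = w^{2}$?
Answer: $- \frac{29033539}{900} \approx -32260.0$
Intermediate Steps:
$f{\left(b,z \right)} = \frac{z}{84} + \frac{z}{b^{2}}$ ($f{\left(b,z \right)} = \frac{z}{b^{2}} + \frac{z}{84} = \frac{z}{84} + \frac{z}{b^{2}}$)
$f{\left(-7 + 2 \left(-4\right),-91 \right)} - 32258 = \left(\frac{1}{84} \left(-91\right) - \frac{91}{\left(-7 + 2 \left(-4\right)\right)^{2}}\right) - 32258 = \left(- \frac{13}{12} - \frac{91}{\left(-7 - 8\right)^{2}}\right) - 32258 = \left(- \frac{13}{12} - \frac{91}{225}\right) - 32258 = - \frac{1339}{900} - 32258 = - \frac{29033539}{900}$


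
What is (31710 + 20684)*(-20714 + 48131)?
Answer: 1436486298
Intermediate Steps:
(31710 + 20684)*(-20714 + 48131) = 52394*27417 = 1436486298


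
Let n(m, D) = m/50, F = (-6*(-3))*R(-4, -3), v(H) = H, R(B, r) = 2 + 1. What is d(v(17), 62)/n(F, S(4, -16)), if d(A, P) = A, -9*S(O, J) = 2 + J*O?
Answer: 425/27 ≈ 15.741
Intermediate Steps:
R(B, r) = 3
S(O, J) = -2/9 - J*O/9 (S(O, J) = -(2 + J*O)/9 = -2/9 - J*O/9)
F = 54 (F = -6*(-3)*3 = 18*3 = 54)
n(m, D) = m/50 (n(m, D) = m*(1/50) = m/50)
d(v(17), 62)/n(F, S(4, -16)) = 17/(((1/50)*54)) = 17/(27/25) = 17*(25/27) = 425/27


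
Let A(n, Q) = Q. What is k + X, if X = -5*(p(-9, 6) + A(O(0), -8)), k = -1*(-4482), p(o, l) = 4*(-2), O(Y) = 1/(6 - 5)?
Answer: 4562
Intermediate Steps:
O(Y) = 1 (O(Y) = 1/1 = 1)
p(o, l) = -8
k = 4482
X = 80 (X = -5*(-8 - 8) = -5*(-16) = 80)
k + X = 4482 + 80 = 4562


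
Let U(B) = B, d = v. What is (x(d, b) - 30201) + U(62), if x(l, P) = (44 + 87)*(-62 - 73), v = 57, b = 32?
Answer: -47824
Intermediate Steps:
d = 57
x(l, P) = -17685 (x(l, P) = 131*(-135) = -17685)
(x(d, b) - 30201) + U(62) = (-17685 - 30201) + 62 = -47886 + 62 = -47824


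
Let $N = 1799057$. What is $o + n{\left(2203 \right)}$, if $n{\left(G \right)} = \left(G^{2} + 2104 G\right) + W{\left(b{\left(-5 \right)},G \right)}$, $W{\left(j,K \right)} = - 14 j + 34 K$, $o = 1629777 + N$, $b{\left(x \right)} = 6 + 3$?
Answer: $12991931$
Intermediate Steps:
$b{\left(x \right)} = 9$
$o = 3428834$ ($o = 1629777 + 1799057 = 3428834$)
$n{\left(G \right)} = -126 + G^{2} + 2138 G$ ($n{\left(G \right)} = \left(G^{2} + 2104 G\right) + \left(\left(-14\right) 9 + 34 G\right) = \left(G^{2} + 2104 G\right) + \left(-126 + 34 G\right) = -126 + G^{2} + 2138 G$)
$o + n{\left(2203 \right)} = 3428834 + \left(-126 + 2203^{2} + 2138 \cdot 2203\right) = 3428834 + \left(-126 + 4853209 + 4710014\right) = 3428834 + 9563097 = 12991931$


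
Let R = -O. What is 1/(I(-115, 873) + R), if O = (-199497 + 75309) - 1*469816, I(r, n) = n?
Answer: 1/594877 ≈ 1.6810e-6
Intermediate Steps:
O = -594004 (O = -124188 - 469816 = -594004)
R = 594004 (R = -1*(-594004) = 594004)
1/(I(-115, 873) + R) = 1/(873 + 594004) = 1/594877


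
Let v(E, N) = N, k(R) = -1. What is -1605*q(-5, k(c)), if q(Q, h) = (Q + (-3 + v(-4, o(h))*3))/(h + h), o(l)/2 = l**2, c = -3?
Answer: -1605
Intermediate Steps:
o(l) = 2*l**2
q(Q, h) = (-3 + Q + 6*h**2)/(2*h) (q(Q, h) = (Q + (-3 + (2*h**2)*3))/(h + h) = (Q + (-3 + 6*h**2))/((2*h)) = (-3 + Q + 6*h**2)*(1/(2*h)) = (-3 + Q + 6*h**2)/(2*h))
-1605*q(-5, k(c)) = -1605*(-3 - 5 + 6*(-1)**2)/(2*(-1)) = -1605*(-1)*(-3 - 5 + 6*1)/2 = -1605*(-1)*(-3 - 5 + 6)/2 = -1605*(-1)*(-2)/2 = -1605*1 = -1605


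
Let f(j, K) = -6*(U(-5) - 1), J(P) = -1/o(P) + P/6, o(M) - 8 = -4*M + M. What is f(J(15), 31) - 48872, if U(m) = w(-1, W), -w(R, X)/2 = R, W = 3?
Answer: -48878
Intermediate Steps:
w(R, X) = -2*R
U(m) = 2 (U(m) = -2*(-1) = 2)
o(M) = 8 - 3*M (o(M) = 8 + (-4*M + M) = 8 - 3*M)
J(P) = -1/(8 - 3*P) + P/6
f(j, K) = -6 (f(j, K) = -6*(2 - 1) = -6*1 = -6)
f(J(15), 31) - 48872 = -6 - 48872 = -48878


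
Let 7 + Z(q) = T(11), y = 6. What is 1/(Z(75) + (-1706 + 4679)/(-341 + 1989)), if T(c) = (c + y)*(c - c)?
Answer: -1648/8563 ≈ -0.19246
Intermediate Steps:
T(c) = 0 (T(c) = (c + 6)*(c - c) = (6 + c)*0 = 0)
Z(q) = -7 (Z(q) = -7 + 0 = -7)
1/(Z(75) + (-1706 + 4679)/(-341 + 1989)) = 1/(-7 + (-1706 + 4679)/(-341 + 1989)) = 1/(-7 + 2973/1648) = 1/(-8563/1648) = -1648/8563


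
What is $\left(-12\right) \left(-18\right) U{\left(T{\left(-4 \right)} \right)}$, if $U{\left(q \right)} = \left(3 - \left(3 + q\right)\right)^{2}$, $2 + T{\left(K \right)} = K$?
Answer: $7776$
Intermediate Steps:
$T{\left(K \right)} = -2 + K$
$U{\left(q \right)} = q^{2}$ ($U{\left(q \right)} = \left(- q\right)^{2} = q^{2}$)
$\left(-12\right) \left(-18\right) U{\left(T{\left(-4 \right)} \right)} = \left(-12\right) \left(-18\right) \left(-2 - 4\right)^{2} = 216 \left(-6\right)^{2} = 216 \cdot 36 = 7776$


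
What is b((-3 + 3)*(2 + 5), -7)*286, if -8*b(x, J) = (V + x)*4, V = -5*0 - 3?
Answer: 429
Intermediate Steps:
V = -3 (V = 0 - 3 = -3)
b(x, J) = 3/2 - x/2 (b(x, J) = -(-3 + x)*4/8 = -(-12 + 4*x)/8 = 3/2 - x/2)
b((-3 + 3)*(2 + 5), -7)*286 = (3/2 - (-3 + 3)*(2 + 5)/2)*286 = (3/2 - 0*7)*286 = (3/2 - 1/2*0)*286 = (3/2 + 0)*286 = (3/2)*286 = 429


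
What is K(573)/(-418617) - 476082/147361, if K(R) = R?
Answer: -66460152149/20562606579 ≈ -3.2321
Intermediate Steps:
K(573)/(-418617) - 476082/147361 = 573/(-418617) - 476082/147361 = 573*(-1/418617) - 476082*1/147361 = -191/139539 - 476082/147361 = -66460152149/20562606579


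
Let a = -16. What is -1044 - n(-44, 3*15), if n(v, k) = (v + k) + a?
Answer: -1029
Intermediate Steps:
n(v, k) = -16 + k + v (n(v, k) = (v + k) - 16 = (k + v) - 16 = -16 + k + v)
-1044 - n(-44, 3*15) = -1044 - (-16 + 3*15 - 44) = -1044 - (-16 + 45 - 44) = -1044 - 1*(-15) = -1044 + 15 = -1029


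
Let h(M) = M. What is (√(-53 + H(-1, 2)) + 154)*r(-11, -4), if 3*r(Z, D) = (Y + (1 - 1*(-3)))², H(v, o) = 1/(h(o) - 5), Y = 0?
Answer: 2464/3 + 64*I*√30/9 ≈ 821.33 + 38.949*I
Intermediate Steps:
H(v, o) = 1/(-5 + o) (H(v, o) = 1/(o - 5) = 1/(-5 + o))
r(Z, D) = 16/3 (r(Z, D) = (0 + (1 - 1*(-3)))²/3 = (0 + (1 + 3))²/3 = (0 + 4)²/3 = (⅓)*4² = (⅓)*16 = 16/3)
(√(-53 + H(-1, 2)) + 154)*r(-11, -4) = (√(-53 + 1/(-5 + 2)) + 154)*(16/3) = (√(-53 + 1/(-3)) + 154)*(16/3) = (√(-53 - ⅓) + 154)*(16/3) = (√(-160/3) + 154)*(16/3) = (4*I*√30/3 + 154)*(16/3) = (154 + 4*I*√30/3)*(16/3) = 2464/3 + 64*I*√30/9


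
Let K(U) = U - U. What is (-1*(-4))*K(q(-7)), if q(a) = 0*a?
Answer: 0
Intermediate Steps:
q(a) = 0
K(U) = 0
(-1*(-4))*K(q(-7)) = -1*(-4)*0 = 4*0 = 0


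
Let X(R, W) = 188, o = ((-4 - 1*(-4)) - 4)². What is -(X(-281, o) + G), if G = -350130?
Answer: 349942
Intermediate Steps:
o = 16 (o = ((-4 + 4) - 4)² = (0 - 4)² = (-4)² = 16)
-(X(-281, o) + G) = -(188 - 350130) = -1*(-349942) = 349942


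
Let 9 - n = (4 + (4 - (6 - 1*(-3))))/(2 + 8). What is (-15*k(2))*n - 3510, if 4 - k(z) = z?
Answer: -3783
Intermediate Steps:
k(z) = 4 - z
n = 91/10 (n = 9 - (4 + (4 - (6 - 1*(-3))))/(2 + 8) = 9 - (4 + (4 - (6 + 3)))/10 = 9 - (4 + (4 - 1*9))/10 = 9 - (4 + (4 - 9))/10 = 9 - (4 - 5)/10 = 9 - (-1)/10 = 9 - 1*(-1/10) = 9 + 1/10 = 91/10 ≈ 9.1000)
(-15*k(2))*n - 3510 = -15*(4 - 1*2)*(91/10) - 3510 = -15*(4 - 2)*(91/10) - 3510 = -15*2*(91/10) - 3510 = -30*91/10 - 3510 = -273 - 3510 = -3783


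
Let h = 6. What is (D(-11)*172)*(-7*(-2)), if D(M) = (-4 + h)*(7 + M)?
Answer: -19264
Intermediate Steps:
D(M) = 14 + 2*M (D(M) = (-4 + 6)*(7 + M) = 2*(7 + M) = 14 + 2*M)
(D(-11)*172)*(-7*(-2)) = ((14 + 2*(-11))*172)*(-7*(-2)) = ((14 - 22)*172)*14 = -8*172*14 = -1376*14 = -19264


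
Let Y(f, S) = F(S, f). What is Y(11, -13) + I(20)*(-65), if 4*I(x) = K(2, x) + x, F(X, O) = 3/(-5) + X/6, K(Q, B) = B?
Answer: -19583/30 ≈ -652.77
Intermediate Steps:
F(X, O) = -⅗ + X/6 (F(X, O) = 3*(-⅕) + X*(⅙) = -⅗ + X/6)
Y(f, S) = -⅗ + S/6
I(x) = x/2 (I(x) = (x + x)/4 = (2*x)/4 = x/2)
Y(11, -13) + I(20)*(-65) = (-⅗ + (⅙)*(-13)) + ((½)*20)*(-65) = (-⅗ - 13/6) + 10*(-65) = -83/30 - 650 = -19583/30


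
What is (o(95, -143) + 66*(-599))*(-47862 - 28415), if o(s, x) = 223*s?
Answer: 1399606673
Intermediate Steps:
(o(95, -143) + 66*(-599))*(-47862 - 28415) = (223*95 + 66*(-599))*(-47862 - 28415) = (21185 - 39534)*(-76277) = -18349*(-76277) = 1399606673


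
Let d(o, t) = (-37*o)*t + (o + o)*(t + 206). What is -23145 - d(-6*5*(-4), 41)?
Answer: 99615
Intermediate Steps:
d(o, t) = -37*o*t + 2*o*(206 + t) (d(o, t) = -37*o*t + (2*o)*(206 + t) = -37*o*t + 2*o*(206 + t))
-23145 - d(-6*5*(-4), 41) = -23145 - -6*5*(-4)*(412 - 35*41) = -23145 - (-30*(-4))*(412 - 1435) = -23145 - 120*(-1023) = -23145 - 1*(-122760) = -23145 + 122760 = 99615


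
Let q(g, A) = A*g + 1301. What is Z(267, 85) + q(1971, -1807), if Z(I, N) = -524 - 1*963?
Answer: -3561783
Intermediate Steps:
q(g, A) = 1301 + A*g
Z(I, N) = -1487 (Z(I, N) = -524 - 963 = -1487)
Z(267, 85) + q(1971, -1807) = -1487 + (1301 - 1807*1971) = -1487 + (1301 - 3561597) = -1487 - 3560296 = -3561783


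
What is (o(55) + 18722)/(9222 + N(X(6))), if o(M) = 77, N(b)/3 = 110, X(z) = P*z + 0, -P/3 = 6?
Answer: 18799/9552 ≈ 1.9681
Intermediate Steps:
P = -18 (P = -3*6 = -18)
X(z) = -18*z (X(z) = -18*z + 0 = -18*z)
N(b) = 330 (N(b) = 3*110 = 330)
(o(55) + 18722)/(9222 + N(X(6))) = (77 + 18722)/(9222 + 330) = 18799/9552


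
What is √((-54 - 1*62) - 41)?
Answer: I*√157 ≈ 12.53*I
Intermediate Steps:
√((-54 - 1*62) - 41) = √((-54 - 62) - 41) = √(-116 - 41) = √(-157) = I*√157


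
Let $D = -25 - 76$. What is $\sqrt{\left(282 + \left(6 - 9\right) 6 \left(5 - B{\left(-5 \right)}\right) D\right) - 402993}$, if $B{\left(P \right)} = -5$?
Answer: $i \sqrt{384531} \approx 620.11 i$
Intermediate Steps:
$D = -101$ ($D = -25 - 76 = -101$)
$\sqrt{\left(282 + \left(6 - 9\right) 6 \left(5 - B{\left(-5 \right)}\right) D\right) - 402993} = \sqrt{\left(282 + \left(6 - 9\right) 6 \left(5 - -5\right) \left(-101\right)\right) - 402993} = \sqrt{\left(282 + - 3 \cdot 6 \left(5 + 5\right) \left(-101\right)\right) - 402993} = \sqrt{\left(282 + - 3 \cdot 6 \cdot 10 \left(-101\right)\right) - 402993} = \sqrt{\left(282 + \left(-3\right) 60 \left(-101\right)\right) - 402993} = \sqrt{\left(282 - -18180\right) - 402993} = \sqrt{\left(282 + 18180\right) - 402993} = \sqrt{18462 - 402993} = \sqrt{-384531} = i \sqrt{384531}$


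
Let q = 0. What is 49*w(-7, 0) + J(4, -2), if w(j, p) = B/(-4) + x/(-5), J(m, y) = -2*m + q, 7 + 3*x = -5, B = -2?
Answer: 557/10 ≈ 55.700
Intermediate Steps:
x = -4 (x = -7/3 + (1/3)*(-5) = -7/3 - 5/3 = -4)
J(m, y) = -2*m (J(m, y) = -2*m + 0 = -2*m)
w(j, p) = 13/10 (w(j, p) = -2/(-4) - 4/(-5) = -2*(-1/4) - 4*(-1/5) = 1/2 + 4/5 = 13/10)
49*w(-7, 0) + J(4, -2) = 49*(13/10) - 2*4 = 637/10 - 8 = 557/10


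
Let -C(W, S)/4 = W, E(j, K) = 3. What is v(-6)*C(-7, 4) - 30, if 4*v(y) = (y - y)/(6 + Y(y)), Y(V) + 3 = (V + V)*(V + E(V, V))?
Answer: -30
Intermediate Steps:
Y(V) = -3 + 2*V*(3 + V) (Y(V) = -3 + (V + V)*(V + 3) = -3 + (2*V)*(3 + V) = -3 + 2*V*(3 + V))
C(W, S) = -4*W
v(y) = 0 (v(y) = ((y - y)/(6 + (-3 + 2*y² + 6*y)))/4 = (0/(3 + 2*y² + 6*y))/4 = (¼)*0 = 0)
v(-6)*C(-7, 4) - 30 = 0*(-4*(-7)) - 30 = 0*28 - 30 = 0 - 30 = -30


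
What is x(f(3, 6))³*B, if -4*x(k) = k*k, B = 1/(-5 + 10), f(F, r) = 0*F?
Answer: 0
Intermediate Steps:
f(F, r) = 0
B = ⅕ (B = 1/5 = ⅕ ≈ 0.20000)
x(k) = -k²/4 (x(k) = -k*k/4 = -k²/4)
x(f(3, 6))³*B = (-¼*0²)³*(⅕) = (-¼*0)³*(⅕) = 0³*(⅕) = 0*(⅕) = 0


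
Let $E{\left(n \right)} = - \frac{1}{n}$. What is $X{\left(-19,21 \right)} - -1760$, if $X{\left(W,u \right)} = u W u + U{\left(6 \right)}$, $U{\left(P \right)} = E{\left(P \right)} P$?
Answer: $-6620$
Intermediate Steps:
$U{\left(P \right)} = -1$ ($U{\left(P \right)} = - \frac{1}{P} P = -1$)
$X{\left(W,u \right)} = -1 + W u^{2}$ ($X{\left(W,u \right)} = u W u - 1 = W u u - 1 = W u^{2} - 1 = -1 + W u^{2}$)
$X{\left(-19,21 \right)} - -1760 = \left(-1 - 19 \cdot 21^{2}\right) - -1760 = \left(-1 - 8379\right) + 1760 = -8380 + 1760 = -6620$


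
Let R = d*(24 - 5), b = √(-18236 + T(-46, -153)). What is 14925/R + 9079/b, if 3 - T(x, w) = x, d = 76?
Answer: 14925/1444 - 9079*I*√18187/18187 ≈ 10.336 - 67.322*I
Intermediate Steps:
T(x, w) = 3 - x
b = I*√18187 (b = √(-18236 + (3 - 1*(-46))) = √(-18236 + (3 + 46)) = √(-18236 + 49) = √(-18187) = I*√18187 ≈ 134.86*I)
R = 1444 (R = 76*(24 - 5) = 76*19 = 1444)
14925/R + 9079/b = 14925/1444 + 9079/((I*√18187)) = 14925*(1/1444) + 9079*(-I*√18187/18187) = 14925/1444 - 9079*I*√18187/18187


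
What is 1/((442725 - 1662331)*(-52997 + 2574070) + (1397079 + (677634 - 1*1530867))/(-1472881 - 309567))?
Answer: -891224/2740260476028951235 ≈ -3.2523e-13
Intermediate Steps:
1/((442725 - 1662331)*(-52997 + 2574070) + (1397079 + (677634 - 1*1530867))/(-1472881 - 309567)) = 1/(-1219606*2521073 + (1397079 + (677634 - 1530867))/(-1782448)) = 1/(-3074715757238 + (1397079 - 853233)*(-1/1782448)) = 1/(-3074715757238 + 543846*(-1/1782448)) = 1/(-3074715757238 - 271923/891224) = 1/(-2740260476028951235/891224) = -891224/2740260476028951235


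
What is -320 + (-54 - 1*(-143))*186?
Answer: 16234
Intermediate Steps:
-320 + (-54 - 1*(-143))*186 = -320 + (-54 + 143)*186 = -320 + 89*186 = -320 + 16554 = 16234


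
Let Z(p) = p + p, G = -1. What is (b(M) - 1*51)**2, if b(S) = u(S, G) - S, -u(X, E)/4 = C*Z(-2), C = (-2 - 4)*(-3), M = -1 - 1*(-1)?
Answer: 56169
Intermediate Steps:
M = 0 (M = -1 + 1 = 0)
Z(p) = 2*p
C = 18 (C = -6*(-3) = 18)
u(X, E) = 288 (u(X, E) = -72*2*(-2) = -72*(-4) = -4*(-72) = 288)
b(S) = 288 - S
(b(M) - 1*51)**2 = ((288 - 1*0) - 1*51)**2 = ((288 + 0) - 51)**2 = (288 - 51)**2 = 237**2 = 56169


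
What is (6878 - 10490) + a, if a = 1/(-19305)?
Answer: -69729661/19305 ≈ -3612.0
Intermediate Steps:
a = -1/19305 ≈ -5.1800e-5
(6878 - 10490) + a = (6878 - 10490) - 1/19305 = -3612 - 1/19305 = -69729661/19305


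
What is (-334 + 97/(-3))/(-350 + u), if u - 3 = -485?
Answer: 1099/2496 ≈ 0.44030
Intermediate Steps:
u = -482 (u = 3 - 485 = -482)
(-334 + 97/(-3))/(-350 + u) = (-334 + 97/(-3))/(-350 - 482) = (-334 + 97*(-1/3))/(-832) = (-334 - 97/3)*(-1/832) = -1099/3*(-1/832) = 1099/2496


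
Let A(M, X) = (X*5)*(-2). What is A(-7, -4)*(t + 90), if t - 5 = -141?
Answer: -1840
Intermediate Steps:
t = -136 (t = 5 - 141 = -136)
A(M, X) = -10*X (A(M, X) = (5*X)*(-2) = -10*X)
A(-7, -4)*(t + 90) = (-10*(-4))*(-136 + 90) = 40*(-46) = -1840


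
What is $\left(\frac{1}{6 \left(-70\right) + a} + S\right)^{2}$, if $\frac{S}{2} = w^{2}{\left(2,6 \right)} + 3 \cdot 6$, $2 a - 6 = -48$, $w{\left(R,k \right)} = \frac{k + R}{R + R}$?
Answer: $\frac{376476409}{194481} \approx 1935.8$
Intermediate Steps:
$w{\left(R,k \right)} = \frac{R + k}{2 R}$
$a = -21$ ($a = 3 + \frac{1}{2} \left(-48\right) = 3 - 24 = -21$)
$S = 44$ ($S = 2 \left(\left(\frac{2 + 6}{2 \cdot 2}\right)^{2} + 3 \cdot 6\right) = 2 \left(\left(\frac{1}{2} \cdot \frac{1}{2} \cdot 8\right)^{2} + 18\right) = 2 \left(2^{2} + 18\right) = 2 \left(4 + 18\right) = 2 \cdot 22 = 44$)
$\left(\frac{1}{6 \left(-70\right) + a} + S\right)^{2} = \left(\frac{1}{6 \left(-70\right) - 21} + 44\right)^{2} = \left(\frac{1}{-420 - 21} + 44\right)^{2} = \left(\frac{1}{-441} + 44\right)^{2} = \left(- \frac{1}{441} + 44\right)^{2} = \left(\frac{19403}{441}\right)^{2} = \frac{376476409}{194481}$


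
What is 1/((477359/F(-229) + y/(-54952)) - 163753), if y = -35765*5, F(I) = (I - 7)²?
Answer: -382575824/62643414948851 ≈ -6.1072e-6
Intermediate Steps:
F(I) = (-7 + I)²
y = -178825
1/((477359/F(-229) + y/(-54952)) - 163753) = 1/((477359/((-7 - 229)²) - 178825/(-54952)) - 163753) = 1/((477359/((-236)²) - 178825*(-1/54952)) - 163753) = 1/((477359/55696 + 178825/54952) - 163753) = 1/(4523958621/382575824 - 163753) = 1/(-62643414948851/382575824) = -382575824/62643414948851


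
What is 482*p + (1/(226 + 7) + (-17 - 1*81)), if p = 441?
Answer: 49504113/233 ≈ 2.1246e+5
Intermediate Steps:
482*p + (1/(226 + 7) + (-17 - 1*81)) = 482*441 + (1/(226 + 7) + (-17 - 1*81)) = 212562 + (1/233 + (-17 - 81)) = 212562 + (1/233 - 98) = 212562 - 22833/233 = 49504113/233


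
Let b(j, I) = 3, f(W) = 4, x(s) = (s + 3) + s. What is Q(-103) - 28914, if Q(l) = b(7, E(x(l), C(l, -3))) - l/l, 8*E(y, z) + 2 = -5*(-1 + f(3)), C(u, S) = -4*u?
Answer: -28912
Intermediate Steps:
x(s) = 3 + 2*s (x(s) = (3 + s) + s = 3 + 2*s)
E(y, z) = -17/8 (E(y, z) = -¼ + (-5*(-1 + 4))/8 = -¼ + (-5*3)/8 = -¼ + (⅛)*(-15) = -¼ - 15/8 = -17/8)
Q(l) = 2 (Q(l) = 3 - l/l = 3 - 1*1 = 3 - 1 = 2)
Q(-103) - 28914 = 2 - 28914 = -28912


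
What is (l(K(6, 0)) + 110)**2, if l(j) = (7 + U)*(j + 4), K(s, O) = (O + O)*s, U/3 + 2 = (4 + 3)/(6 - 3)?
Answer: 20164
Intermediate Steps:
U = 1 (U = -6 + 3*((4 + 3)/(6 - 3)) = -6 + 3*(7/3) = -6 + 7 = 1)
K(s, O) = 2*O*s (K(s, O) = (2*O)*s = 2*O*s)
l(j) = 32 + 8*j (l(j) = (7 + 1)*(j + 4) = 8*(4 + j) = 32 + 8*j)
(l(K(6, 0)) + 110)**2 = ((32 + 8*(2*0*6)) + 110)**2 = ((32 + 8*0) + 110)**2 = ((32 + 0) + 110)**2 = (32 + 110)**2 = 142**2 = 20164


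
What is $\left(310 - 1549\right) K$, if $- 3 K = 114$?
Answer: $47082$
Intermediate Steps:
$K = -38$ ($K = \left(- \frac{1}{3}\right) 114 = -38$)
$\left(310 - 1549\right) K = \left(310 - 1549\right) \left(-38\right) = \left(-1239\right) \left(-38\right) = 47082$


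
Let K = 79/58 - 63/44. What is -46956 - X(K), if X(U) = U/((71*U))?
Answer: -3333877/71 ≈ -46956.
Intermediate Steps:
K = -89/1276 (K = 79*(1/58) - 63*1/44 = 79/58 - 63/44 = -89/1276 ≈ -0.069749)
X(U) = 1/71 (X(U) = U*(1/(71*U)) = 1/71)
-46956 - X(K) = -46956 - 1*1/71 = -46956 - 1/71 = -3333877/71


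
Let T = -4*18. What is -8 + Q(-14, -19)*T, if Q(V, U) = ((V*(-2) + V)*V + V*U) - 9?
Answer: -4400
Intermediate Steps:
Q(V, U) = -9 - V² + U*V (Q(V, U) = ((-2*V + V)*V + U*V) - 9 = ((-V)*V + U*V) - 9 = (-V² + U*V) - 9 = -9 - V² + U*V)
T = -72
-8 + Q(-14, -19)*T = -8 + (-9 - 1*(-14)² - 19*(-14))*(-72) = -8 + (-9 - 1*196 + 266)*(-72) = -8 + (-9 - 196 + 266)*(-72) = -8 + 61*(-72) = -8 - 4392 = -4400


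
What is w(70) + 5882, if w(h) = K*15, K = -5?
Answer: 5807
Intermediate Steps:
w(h) = -75 (w(h) = -5*15 = -75)
w(70) + 5882 = -75 + 5882 = 5807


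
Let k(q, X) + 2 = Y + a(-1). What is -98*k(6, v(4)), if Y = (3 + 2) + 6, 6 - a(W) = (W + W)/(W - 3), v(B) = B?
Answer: -1421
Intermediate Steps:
a(W) = 6 - 2*W/(-3 + W) (a(W) = 6 - (W + W)/(W - 3) = 6 - 2*W/(-3 + W))
Y = 11 (Y = 5 + 6 = 11)
k(q, X) = 29/2 (k(q, X) = -2 + (11 + 2*(-9 + 2*(-1))/(-3 - 1)) = -2 + (11 + 2*(-9 - 2)/(-4)) = -2 + (11 + 2*(-1/4)*(-11)) = -2 + (11 + 11/2) = -2 + 33/2 = 29/2)
-98*k(6, v(4)) = -98*29/2 = -1421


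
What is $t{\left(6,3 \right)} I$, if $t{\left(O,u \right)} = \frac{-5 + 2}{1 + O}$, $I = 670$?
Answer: $- \frac{2010}{7} \approx -287.14$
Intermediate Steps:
$t{\left(O,u \right)} = - \frac{3}{1 + O}$
$t{\left(6,3 \right)} I = - \frac{3}{1 + 6} \cdot 670 = - \frac{3}{7} \cdot 670 = \left(-3\right) \frac{1}{7} \cdot 670 = \left(- \frac{3}{7}\right) 670 = - \frac{2010}{7}$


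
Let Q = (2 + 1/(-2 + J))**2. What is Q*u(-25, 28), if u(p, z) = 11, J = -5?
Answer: 1859/49 ≈ 37.939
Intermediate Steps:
Q = 169/49 (Q = (2 + 1/(-2 - 5))**2 = (2 + 1/(-7))**2 = (2 - 1/7)**2 = (13/7)**2 = 169/49 ≈ 3.4490)
Q*u(-25, 28) = (169/49)*11 = 1859/49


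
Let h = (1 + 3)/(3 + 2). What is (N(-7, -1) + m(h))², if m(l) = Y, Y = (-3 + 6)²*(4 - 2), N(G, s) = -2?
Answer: 256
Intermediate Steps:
h = ⅘ (h = 4/5 = 4*(⅕) = ⅘ ≈ 0.80000)
Y = 18 (Y = 3²*2 = 9*2 = 18)
m(l) = 18
(N(-7, -1) + m(h))² = (-2 + 18)² = 16² = 256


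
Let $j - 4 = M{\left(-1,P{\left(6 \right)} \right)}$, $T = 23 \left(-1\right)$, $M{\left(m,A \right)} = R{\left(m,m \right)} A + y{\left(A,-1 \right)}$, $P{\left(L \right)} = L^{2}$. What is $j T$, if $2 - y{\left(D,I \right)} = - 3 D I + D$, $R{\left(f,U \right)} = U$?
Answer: $4002$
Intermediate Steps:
$y{\left(D,I \right)} = 2 - D + 3 D I$ ($y{\left(D,I \right)} = 2 - \left(- 3 D I + D\right) = 2 - \left(D - 3 D I\right) = 2 + \left(- D + 3 D I\right) = 2 - D + 3 D I$)
$M{\left(m,A \right)} = 2 - 4 A + A m$ ($M{\left(m,A \right)} = m A + \left(2 - A + 3 A \left(-1\right)\right) = A m - \left(-2 + 4 A\right) = 2 - 4 A + A m$)
$T = -23$
$j = -174$ ($j = 4 + \left(2 - 4 \cdot 6^{2} + 6^{2} \left(-1\right)\right) = 4 + \left(2 - 144 + 36 \left(-1\right)\right) = 4 - 178 = -174$)
$j T = \left(-174\right) \left(-23\right) = 4002$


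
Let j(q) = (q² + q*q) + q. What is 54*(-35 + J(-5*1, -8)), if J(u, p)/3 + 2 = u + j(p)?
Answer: 16416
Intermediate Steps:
j(q) = q + 2*q² (j(q) = (q² + q²) + q = 2*q² + q = q + 2*q²)
J(u, p) = -6 + 3*u + 3*p*(1 + 2*p) (J(u, p) = -6 + 3*(u + p*(1 + 2*p)) = -6 + (3*u + 3*p*(1 + 2*p)) = -6 + 3*u + 3*p*(1 + 2*p))
54*(-35 + J(-5*1, -8)) = 54*(-35 + (-6 + 3*(-5*1) + 3*(-8)*(1 + 2*(-8)))) = 54*(-35 + (-6 + 3*(-5) + 3*(-8)*(1 - 16))) = 54*(-35 + (-6 - 15 + 3*(-8)*(-15))) = 54*(-35 + (-6 - 15 + 360)) = 54*(-35 + 339) = 54*304 = 16416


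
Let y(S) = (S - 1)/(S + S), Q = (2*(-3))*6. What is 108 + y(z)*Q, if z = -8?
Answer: 351/4 ≈ 87.750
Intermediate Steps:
Q = -36 (Q = -6*6 = -36)
y(S) = (-1 + S)/(2*S) (y(S) = (-1 + S)/((2*S)) = (-1 + S)*(1/(2*S)) = (-1 + S)/(2*S))
108 + y(z)*Q = 108 + ((1/2)*(-1 - 8)/(-8))*(-36) = 108 + ((1/2)*(-1/8)*(-9))*(-36) = 108 + (9/16)*(-36) = 108 - 81/4 = 351/4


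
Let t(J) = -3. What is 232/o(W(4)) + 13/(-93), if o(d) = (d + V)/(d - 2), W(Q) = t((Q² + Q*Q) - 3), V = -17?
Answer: 5381/93 ≈ 57.860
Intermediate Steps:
W(Q) = -3
o(d) = (-17 + d)/(-2 + d) (o(d) = (d - 17)/(d - 2) = (-17 + d)/(-2 + d))
232/o(W(4)) + 13/(-93) = 232/(((-17 - 3)/(-2 - 3))) + 13/(-93) = 232/((-20/(-5))) + 13*(-1/93) = 232/((-⅕*(-20))) - 13/93 = 232/4 - 13/93 = 232*(¼) - 13/93 = 58 - 13/93 = 5381/93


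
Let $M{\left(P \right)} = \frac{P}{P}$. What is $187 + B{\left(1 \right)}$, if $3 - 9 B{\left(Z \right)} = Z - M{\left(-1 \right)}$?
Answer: $\frac{562}{3} \approx 187.33$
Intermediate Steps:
$M{\left(P \right)} = 1$
$B{\left(Z \right)} = \frac{4}{9} - \frac{Z}{9}$ ($B{\left(Z \right)} = \frac{1}{3} - \frac{Z - 1}{9} = \frac{1}{3} - \frac{-1 + Z}{9} = \frac{1}{3} - \left(- \frac{1}{9} + \frac{Z}{9}\right) = \frac{4}{9} - \frac{Z}{9}$)
$187 + B{\left(1 \right)} = 187 + \left(\frac{4}{9} - \frac{1}{9}\right) = 187 + \frac{1}{3} = \frac{562}{3}$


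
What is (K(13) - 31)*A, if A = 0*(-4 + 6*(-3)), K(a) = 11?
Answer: 0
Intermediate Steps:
A = 0 (A = 0*(-4 - 18) = 0*(-22) = 0)
(K(13) - 31)*A = (11 - 31)*0 = -20*0 = 0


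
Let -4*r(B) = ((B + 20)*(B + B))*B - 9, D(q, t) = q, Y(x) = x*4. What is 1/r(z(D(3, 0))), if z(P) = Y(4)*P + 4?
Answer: -4/389367 ≈ -1.0273e-5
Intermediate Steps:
Y(x) = 4*x
z(P) = 4 + 16*P (z(P) = (4*4)*P + 4 = 16*P + 4 = 4 + 16*P)
r(B) = 9/4 - B**2*(20 + B)/2 (r(B) = -(((B + 20)*(B + B))*B - 9)/4 = -(((20 + B)*(2*B))*B - 9)/4 = -((2*B*(20 + B))*B - 9)/4 = -(2*B**2*(20 + B) - 9)/4 = -(-9 + 2*B**2*(20 + B))/4 = 9/4 - B**2*(20 + B)/2)
1/r(z(D(3, 0))) = 1/(9/4 - 10*(4 + 16*3)**2 - (4 + 16*3)**3/2) = 1/(9/4 - 10*(4 + 48)**2 - (4 + 48)**3/2) = 1/(9/4 - 10*52**2 - 1/2*52**3) = 1/(9/4 - 10*2704 - 1/2*140608) = 1/(9/4 - 27040 - 70304) = 1/(-389367/4) = -4/389367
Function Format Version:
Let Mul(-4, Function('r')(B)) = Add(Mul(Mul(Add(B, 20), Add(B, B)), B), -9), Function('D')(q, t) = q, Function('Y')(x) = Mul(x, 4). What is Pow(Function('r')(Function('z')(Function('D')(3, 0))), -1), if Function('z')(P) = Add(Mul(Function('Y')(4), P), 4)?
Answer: Rational(-4, 389367) ≈ -1.0273e-5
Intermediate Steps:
Function('Y')(x) = Mul(4, x)
Function('z')(P) = Add(4, Mul(16, P)) (Function('z')(P) = Add(Mul(Mul(4, 4), P), 4) = Add(Mul(16, P), 4) = Add(4, Mul(16, P)))
Function('r')(B) = Add(Rational(9, 4), Mul(Rational(-1, 2), Pow(B, 2), Add(20, B))) (Function('r')(B) = Mul(Rational(-1, 4), Add(Mul(Mul(Add(B, 20), Add(B, B)), B), -9)) = Mul(Rational(-1, 4), Add(Mul(Mul(Add(20, B), Mul(2, B)), B), -9)) = Mul(Rational(-1, 4), Add(Mul(Mul(2, B, Add(20, B)), B), -9)) = Mul(Rational(-1, 4), Add(Mul(2, Pow(B, 2), Add(20, B)), -9)) = Mul(Rational(-1, 4), Add(-9, Mul(2, Pow(B, 2), Add(20, B)))) = Add(Rational(9, 4), Mul(Rational(-1, 2), Pow(B, 2), Add(20, B))))
Pow(Function('r')(Function('z')(Function('D')(3, 0))), -1) = Pow(Add(Rational(9, 4), Mul(-10, Pow(Add(4, Mul(16, 3)), 2)), Mul(Rational(-1, 2), Pow(Add(4, Mul(16, 3)), 3))), -1) = Pow(Add(Rational(9, 4), Mul(-10, Pow(Add(4, 48), 2)), Mul(Rational(-1, 2), Pow(Add(4, 48), 3))), -1) = Pow(Add(Rational(9, 4), Mul(-10, Pow(52, 2)), Mul(Rational(-1, 2), Pow(52, 3))), -1) = Pow(Add(Rational(9, 4), Mul(-10, 2704), Mul(Rational(-1, 2), 140608)), -1) = Pow(Add(Rational(9, 4), -27040, -70304), -1) = Pow(Rational(-389367, 4), -1) = Rational(-4, 389367)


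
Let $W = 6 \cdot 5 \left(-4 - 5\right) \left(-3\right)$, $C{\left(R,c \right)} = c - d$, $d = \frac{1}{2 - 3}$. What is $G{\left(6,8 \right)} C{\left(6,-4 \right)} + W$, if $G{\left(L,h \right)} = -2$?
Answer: $816$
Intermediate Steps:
$d = -1$ ($d = \frac{1}{-1} = -1$)
$C{\left(R,c \right)} = 1 + c$ ($C{\left(R,c \right)} = c - -1 = c + 1 = 1 + c$)
$W = 810$ ($W = 6 \cdot 5 \left(-9\right) \left(-3\right) = 6 \left(-45\right) \left(-3\right) = \left(-270\right) \left(-3\right) = 810$)
$G{\left(6,8 \right)} C{\left(6,-4 \right)} + W = - 2 \left(1 - 4\right) + 810 = \left(-2\right) \left(-3\right) + 810 = 6 + 810 = 816$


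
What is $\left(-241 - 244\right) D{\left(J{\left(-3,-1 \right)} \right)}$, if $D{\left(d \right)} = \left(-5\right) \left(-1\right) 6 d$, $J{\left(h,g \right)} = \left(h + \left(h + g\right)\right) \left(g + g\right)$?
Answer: $-203700$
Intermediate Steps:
$J{\left(h,g \right)} = 2 g \left(g + 2 h\right)$ ($J{\left(h,g \right)} = \left(h + \left(g + h\right)\right) 2 g = \left(g + 2 h\right) 2 g = 2 g \left(g + 2 h\right)$)
$D{\left(d \right)} = 30 d$ ($D{\left(d \right)} = 5 \cdot 6 d = 30 d$)
$\left(-241 - 244\right) D{\left(J{\left(-3,-1 \right)} \right)} = \left(-241 - 244\right) 30 \cdot 2 \left(-1\right) \left(-1 + 2 \left(-3\right)\right) = - 485 \cdot 30 \cdot 2 \left(-1\right) \left(-1 - 6\right) = - 485 \cdot 30 \cdot 2 \left(-1\right) \left(-7\right) = - 485 \cdot 30 \cdot 14 = \left(-485\right) 420 = -203700$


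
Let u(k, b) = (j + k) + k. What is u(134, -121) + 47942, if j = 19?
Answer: 48229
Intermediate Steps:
u(k, b) = 19 + 2*k (u(k, b) = (19 + k) + k = 19 + 2*k)
u(134, -121) + 47942 = (19 + 2*134) + 47942 = (19 + 268) + 47942 = 287 + 47942 = 48229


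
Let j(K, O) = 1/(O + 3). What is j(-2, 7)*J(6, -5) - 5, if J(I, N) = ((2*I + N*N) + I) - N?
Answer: -1/5 ≈ -0.20000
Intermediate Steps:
j(K, O) = 1/(3 + O)
J(I, N) = N**2 - N + 3*I (J(I, N) = ((2*I + N**2) + I) - N = ((N**2 + 2*I) + I) - N = (N**2 + 3*I) - N = N**2 - N + 3*I)
j(-2, 7)*J(6, -5) - 5 = ((-5)**2 - 1*(-5) + 3*6)/(3 + 7) - 5 = (25 + 5 + 18)/10 - 5 = (1/10)*48 - 5 = 24/5 - 5 = -1/5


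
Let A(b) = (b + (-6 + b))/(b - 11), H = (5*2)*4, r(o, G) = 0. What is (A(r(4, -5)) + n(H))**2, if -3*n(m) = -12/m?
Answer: 5041/12100 ≈ 0.41661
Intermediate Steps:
H = 40 (H = 10*4 = 40)
n(m) = 4/m (n(m) = -(-4)/m = 4/m)
A(b) = (-6 + 2*b)/(-11 + b)
(A(r(4, -5)) + n(H))**2 = (2*(-3 + 0)/(-11 + 0) + 4/40)**2 = (2*(-3)/(-11) + 4*(1/40))**2 = (2*(-1/11)*(-3) + 1/10)**2 = (6/11 + 1/10)**2 = (71/110)**2 = 5041/12100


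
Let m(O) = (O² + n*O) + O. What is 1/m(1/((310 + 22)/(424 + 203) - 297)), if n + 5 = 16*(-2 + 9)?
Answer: -34553976769/12587130963 ≈ -2.7452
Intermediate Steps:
n = 107 (n = -5 + 16*(-2 + 9) = -5 + 16*7 = -5 + 112 = 107)
m(O) = O² + 108*O (m(O) = (O² + 107*O) + O = O² + 108*O)
1/m(1/((310 + 22)/(424 + 203) - 297)) = 1/((108 + 1/((310 + 22)/(424 + 203) - 297))/((310 + 22)/(424 + 203) - 297)) = 1/((108 + 1/(332/627 - 297))/(332/627 - 297)) = 1/((108 + 1/(-185887/627))/(-185887/627)) = 1/(-627*(108 - 627/185887)/185887) = 1/(-627/185887*20075169/185887) = 1/(-12587130963/34553976769) = -34553976769/12587130963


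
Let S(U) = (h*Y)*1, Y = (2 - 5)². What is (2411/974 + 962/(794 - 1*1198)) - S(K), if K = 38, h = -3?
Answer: 1332681/49187 ≈ 27.094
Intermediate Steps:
Y = 9 (Y = (-3)² = 9)
S(U) = -27 (S(U) = -3*9*1 = -27*1 = -27)
(2411/974 + 962/(794 - 1*1198)) - S(K) = (2411/974 + 962/(794 - 1*1198)) - 1*(-27) = (2411*(1/974) + 962/(794 - 1198)) + 27 = (2411/974 + 962/(-404)) + 27 = (2411/974 + 962*(-1/404)) + 27 = (2411/974 - 481/202) + 27 = 4632/49187 + 27 = 1332681/49187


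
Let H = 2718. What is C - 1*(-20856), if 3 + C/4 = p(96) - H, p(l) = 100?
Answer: 10372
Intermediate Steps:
C = -10484 (C = -12 + 4*(100 - 1*2718) = -12 + 4*(100 - 2718) = -12 + 4*(-2618) = -12 - 10472 = -10484)
C - 1*(-20856) = -10484 - 1*(-20856) = -10484 + 20856 = 10372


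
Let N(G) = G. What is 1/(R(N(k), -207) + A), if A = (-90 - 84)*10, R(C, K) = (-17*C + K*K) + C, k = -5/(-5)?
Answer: 1/41093 ≈ 2.4335e-5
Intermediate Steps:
k = 1 (k = -5*(-⅕) = 1)
R(C, K) = K² - 16*C (R(C, K) = (-17*C + K²) + C = (K² - 17*C) + C = K² - 16*C)
A = -1740 (A = -174*10 = -1740)
1/(R(N(k), -207) + A) = 1/(((-207)² - 16*1) - 1740) = 1/((42849 - 16) - 1740) = 1/(42833 - 1740) = 1/41093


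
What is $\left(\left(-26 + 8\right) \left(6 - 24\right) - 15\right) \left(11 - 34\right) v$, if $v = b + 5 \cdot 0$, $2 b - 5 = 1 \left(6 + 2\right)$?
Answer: $- \frac{92391}{2} \approx -46196.0$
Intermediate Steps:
$b = \frac{13}{2}$ ($b = \frac{5}{2} + \frac{1 \left(6 + 2\right)}{2} = \frac{5}{2} + \frac{1 \cdot 8}{2} = \frac{5}{2} + \frac{1}{2} \cdot 8 = \frac{5}{2} + 4 = \frac{13}{2} \approx 6.5$)
$v = \frac{13}{2}$ ($v = \frac{13}{2} + 5 \cdot 0 = \frac{13}{2} + 0 = \frac{13}{2} \approx 6.5$)
$\left(\left(-26 + 8\right) \left(6 - 24\right) - 15\right) \left(11 - 34\right) v = \left(\left(-26 + 8\right) \left(6 - 24\right) - 15\right) \left(11 - 34\right) \frac{13}{2} = \left(\left(-18\right) \left(-18\right) - 15\right) \left(-23\right) \frac{13}{2} = \left(324 - 15\right) \left(-23\right) \frac{13}{2} = 309 \left(-23\right) \frac{13}{2} = \left(-7107\right) \frac{13}{2} = - \frac{92391}{2}$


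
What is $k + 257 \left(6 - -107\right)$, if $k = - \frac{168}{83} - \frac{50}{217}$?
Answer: $\frac{523016845}{18011} \approx 29039.0$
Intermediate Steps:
$k = - \frac{40606}{18011}$ ($k = \left(-168\right) \frac{1}{83} - \frac{50}{217} = - \frac{168}{83} - \frac{50}{217} = - \frac{40606}{18011} \approx -2.2545$)
$k + 257 \left(6 - -107\right) = - \frac{40606}{18011} + 257 \left(6 - -107\right) = - \frac{40606}{18011} + 257 \left(6 + 107\right) = - \frac{40606}{18011} + 257 \cdot 113 = - \frac{40606}{18011} + 29041 = \frac{523016845}{18011}$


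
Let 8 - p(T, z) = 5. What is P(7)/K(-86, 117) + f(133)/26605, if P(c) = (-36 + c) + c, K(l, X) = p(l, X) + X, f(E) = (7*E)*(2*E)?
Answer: 2913221/319260 ≈ 9.1249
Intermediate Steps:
p(T, z) = 3 (p(T, z) = 8 - 1*5 = 8 - 5 = 3)
f(E) = 14*E²
K(l, X) = 3 + X
P(c) = -36 + 2*c
P(7)/K(-86, 117) + f(133)/26605 = (-36 + 2*7)/(3 + 117) + (14*133²)/26605 = (-36 + 14)/120 + (14*17689)*(1/26605) = -22*1/120 + 247646*(1/26605) = -11/60 + 247646/26605 = 2913221/319260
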